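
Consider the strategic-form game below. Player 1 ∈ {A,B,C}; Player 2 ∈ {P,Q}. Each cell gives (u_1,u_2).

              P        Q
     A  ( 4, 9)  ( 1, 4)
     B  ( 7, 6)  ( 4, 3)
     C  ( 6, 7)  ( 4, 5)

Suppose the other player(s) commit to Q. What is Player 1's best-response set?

u_1(A vs Q) = 1
u_1(B vs Q) = 4
u_1(C vs Q) = 4
max payoff 4 at {B,C}

BR_1 = {B,C}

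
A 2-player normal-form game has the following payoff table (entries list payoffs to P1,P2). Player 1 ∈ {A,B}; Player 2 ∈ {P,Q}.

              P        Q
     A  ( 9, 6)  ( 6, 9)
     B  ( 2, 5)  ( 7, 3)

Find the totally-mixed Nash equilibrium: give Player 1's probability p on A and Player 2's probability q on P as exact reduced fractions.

(p,q) = (2/5, 1/8)

P1 indiff ⇒ q·9+(1-q)·6 = q·2+(1-q)·7 ⇒ q(7) = (1-q)(1) ⇒ q = 1/8
P2 indiff ⇒ p·6+(1-p)·5 = p·9+(1-p)·3 ⇒ p(-3) = (1-p)(-2) ⇒ p = 2/5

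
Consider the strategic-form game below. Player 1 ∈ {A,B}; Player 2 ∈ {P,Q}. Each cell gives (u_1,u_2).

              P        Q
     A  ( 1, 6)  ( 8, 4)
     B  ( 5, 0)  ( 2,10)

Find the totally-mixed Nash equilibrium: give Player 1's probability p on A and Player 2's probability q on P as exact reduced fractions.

P1 indiff ⇒ q·1+(1-q)·8 = q·5+(1-q)·2 ⇒ q(-4) = (1-q)(-6) ⇒ q = 3/5
P2 indiff ⇒ p·6+(1-p)·0 = p·4+(1-p)·10 ⇒ p(2) = (1-p)(10) ⇒ p = 5/6

P1 mixes 5/6 on A; P2 mixes 3/5 on P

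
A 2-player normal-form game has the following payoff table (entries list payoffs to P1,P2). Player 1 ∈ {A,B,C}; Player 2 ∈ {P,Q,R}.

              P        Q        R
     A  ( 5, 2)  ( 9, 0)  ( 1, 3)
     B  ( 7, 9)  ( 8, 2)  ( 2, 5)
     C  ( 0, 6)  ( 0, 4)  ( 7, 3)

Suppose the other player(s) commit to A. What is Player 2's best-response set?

u_2(P vs A) = 2
u_2(Q vs A) = 0
u_2(R vs A) = 3
max payoff 3 at {R}

argmax u_2 = {R}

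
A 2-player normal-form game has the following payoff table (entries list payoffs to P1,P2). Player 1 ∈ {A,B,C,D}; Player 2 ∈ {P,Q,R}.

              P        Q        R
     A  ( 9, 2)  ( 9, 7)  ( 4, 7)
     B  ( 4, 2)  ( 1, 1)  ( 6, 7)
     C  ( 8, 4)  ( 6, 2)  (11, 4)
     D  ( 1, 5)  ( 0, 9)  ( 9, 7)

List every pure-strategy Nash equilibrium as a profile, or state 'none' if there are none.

(A,P): not NE [P2→R gives 7>2]
(A,Q): NE
(A,R): not NE [P1→C gives 11>4]
(B,P): not NE [P1→A gives 9>4; P2→R gives 7>2]
(B,Q): not NE [P1→A gives 9>1; P2→R gives 7>1]
(B,R): not NE [P1→C gives 11>6]
(C,P): not NE [P1→A gives 9>8]
(C,Q): not NE [P1→A gives 9>6; P2→R gives 4>2]
(C,R): NE
(D,P): not NE [P1→A gives 9>1; P2→Q gives 9>5]
(D,Q): not NE [P1→A gives 9>0]
(D,R): not NE [P1→C gives 11>9; P2→Q gives 9>7]

PSNE = {(A,Q), (C,R)}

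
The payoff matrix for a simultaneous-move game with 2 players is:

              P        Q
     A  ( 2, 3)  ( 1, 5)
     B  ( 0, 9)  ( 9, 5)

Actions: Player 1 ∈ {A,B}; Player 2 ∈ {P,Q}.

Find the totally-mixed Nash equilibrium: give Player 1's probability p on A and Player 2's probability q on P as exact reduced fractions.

P1 indiff ⇒ q·2+(1-q)·1 = q·0+(1-q)·9 ⇒ q(2) = (1-q)(8) ⇒ q = 4/5
P2 indiff ⇒ p·3+(1-p)·9 = p·5+(1-p)·5 ⇒ p(-2) = (1-p)(-4) ⇒ p = 2/3

P1 mixes 2/3 on A; P2 mixes 4/5 on P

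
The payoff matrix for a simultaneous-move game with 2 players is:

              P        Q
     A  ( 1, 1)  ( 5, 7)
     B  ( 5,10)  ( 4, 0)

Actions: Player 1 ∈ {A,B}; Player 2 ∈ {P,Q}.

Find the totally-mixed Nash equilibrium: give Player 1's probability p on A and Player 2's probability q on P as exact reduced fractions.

P1 mixes 5/8 on A; P2 mixes 1/5 on P

P1 indiff ⇒ q·1+(1-q)·5 = q·5+(1-q)·4 ⇒ q(-4) = (1-q)(-1) ⇒ q = 1/5
P2 indiff ⇒ p·1+(1-p)·10 = p·7+(1-p)·0 ⇒ p(-6) = (1-p)(-10) ⇒ p = 5/8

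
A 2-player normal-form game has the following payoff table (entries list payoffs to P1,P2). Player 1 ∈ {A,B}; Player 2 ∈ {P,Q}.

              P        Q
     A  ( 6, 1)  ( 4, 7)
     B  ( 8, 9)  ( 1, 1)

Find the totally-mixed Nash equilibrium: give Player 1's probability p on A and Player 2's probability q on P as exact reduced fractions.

(p,q) = (4/7, 3/5)

P1 indiff ⇒ q·6+(1-q)·4 = q·8+(1-q)·1 ⇒ q(-2) = (1-q)(-3) ⇒ q = 3/5
P2 indiff ⇒ p·1+(1-p)·9 = p·7+(1-p)·1 ⇒ p(-6) = (1-p)(-8) ⇒ p = 4/7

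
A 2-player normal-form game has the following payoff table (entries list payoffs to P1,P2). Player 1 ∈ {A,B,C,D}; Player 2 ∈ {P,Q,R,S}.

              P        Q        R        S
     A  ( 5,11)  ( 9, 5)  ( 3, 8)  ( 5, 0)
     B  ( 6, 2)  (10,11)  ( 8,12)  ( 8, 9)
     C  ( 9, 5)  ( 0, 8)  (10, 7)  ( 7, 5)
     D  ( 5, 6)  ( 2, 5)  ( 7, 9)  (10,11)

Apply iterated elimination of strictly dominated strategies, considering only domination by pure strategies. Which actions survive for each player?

Survivors P1:{B,C,D} P2:{Q,R,S}

P1 drop A (B beats it: P:6>5 Q:10>9 R:8>3 S:8>5)
P2 drop P (R beats it: B:12>2 C:7>5 D:9>6)
P1→{B,C,D} P2→{Q,R,S}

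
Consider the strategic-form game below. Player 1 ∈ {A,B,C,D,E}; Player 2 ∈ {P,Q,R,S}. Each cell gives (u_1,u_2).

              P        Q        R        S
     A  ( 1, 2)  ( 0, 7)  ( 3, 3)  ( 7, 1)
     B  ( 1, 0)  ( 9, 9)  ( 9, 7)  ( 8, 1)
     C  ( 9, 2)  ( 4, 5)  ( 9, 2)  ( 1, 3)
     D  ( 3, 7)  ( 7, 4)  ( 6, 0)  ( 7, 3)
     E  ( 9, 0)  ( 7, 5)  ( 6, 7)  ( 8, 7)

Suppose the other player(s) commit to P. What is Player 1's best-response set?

argmax u_1 = {C,E}

u_1(A vs P) = 1
u_1(B vs P) = 1
u_1(C vs P) = 9
u_1(D vs P) = 3
u_1(E vs P) = 9
max payoff 9 at {C,E}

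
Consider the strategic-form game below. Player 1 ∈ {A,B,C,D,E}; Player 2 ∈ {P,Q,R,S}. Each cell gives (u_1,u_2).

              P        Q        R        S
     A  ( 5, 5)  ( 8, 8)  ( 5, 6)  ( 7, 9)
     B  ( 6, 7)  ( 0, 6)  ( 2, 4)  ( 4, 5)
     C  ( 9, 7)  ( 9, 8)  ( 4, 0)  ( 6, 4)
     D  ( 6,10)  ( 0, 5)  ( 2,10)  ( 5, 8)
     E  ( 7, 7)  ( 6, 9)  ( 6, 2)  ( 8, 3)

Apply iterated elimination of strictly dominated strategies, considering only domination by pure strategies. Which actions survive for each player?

P1 drop B (C beats it: P:9>6 Q:9>0 R:4>2 S:6>4)
P1 drop D (C beats it: P:9>6 Q:9>0 R:4>2 S:6>5)
P2 drop P (Q beats it: A:8>5 C:8>7 E:9>7)
P2 drop R (Q beats it: A:8>6 C:8>0 E:9>2)
P1→{A,C,E} P2→{Q,S}

IESDS → P1:{A,C,E} P2:{Q,S}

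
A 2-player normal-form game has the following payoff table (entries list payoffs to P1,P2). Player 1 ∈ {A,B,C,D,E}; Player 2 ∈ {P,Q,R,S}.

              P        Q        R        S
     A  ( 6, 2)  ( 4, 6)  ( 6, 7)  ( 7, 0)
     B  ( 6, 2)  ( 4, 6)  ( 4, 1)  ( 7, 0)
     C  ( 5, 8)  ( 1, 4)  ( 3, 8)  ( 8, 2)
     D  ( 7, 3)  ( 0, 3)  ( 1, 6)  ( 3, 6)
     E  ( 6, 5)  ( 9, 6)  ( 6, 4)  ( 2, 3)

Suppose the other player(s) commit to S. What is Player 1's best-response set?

u_1(A vs S) = 7
u_1(B vs S) = 7
u_1(C vs S) = 8
u_1(D vs S) = 3
u_1(E vs S) = 2
max payoff 8 at {C}

argmax u_1 = {C}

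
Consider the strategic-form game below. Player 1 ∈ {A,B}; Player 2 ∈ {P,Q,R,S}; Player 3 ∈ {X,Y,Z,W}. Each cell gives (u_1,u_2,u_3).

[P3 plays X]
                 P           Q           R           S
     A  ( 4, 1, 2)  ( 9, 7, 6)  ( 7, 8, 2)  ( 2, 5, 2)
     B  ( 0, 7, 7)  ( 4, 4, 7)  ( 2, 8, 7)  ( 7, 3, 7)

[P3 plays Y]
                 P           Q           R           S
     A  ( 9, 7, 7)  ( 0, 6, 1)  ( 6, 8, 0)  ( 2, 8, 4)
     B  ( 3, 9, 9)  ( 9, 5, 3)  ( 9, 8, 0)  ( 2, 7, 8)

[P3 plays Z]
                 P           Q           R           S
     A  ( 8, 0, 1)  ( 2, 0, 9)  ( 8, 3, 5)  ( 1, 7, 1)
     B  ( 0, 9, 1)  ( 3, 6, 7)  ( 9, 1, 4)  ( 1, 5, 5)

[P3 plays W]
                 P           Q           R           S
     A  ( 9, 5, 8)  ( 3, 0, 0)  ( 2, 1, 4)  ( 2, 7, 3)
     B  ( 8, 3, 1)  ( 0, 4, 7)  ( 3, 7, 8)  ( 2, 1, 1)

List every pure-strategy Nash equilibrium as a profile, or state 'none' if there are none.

(A,P,X): not NE [P2→R gives 8>1; P3→W gives 8>2]
(A,P,Y): not NE [P2→S gives 8>7; P3→W gives 8>7]
(A,P,Z): not NE [P2→S gives 7>0; P3→W gives 8>1]
(A,P,W): not NE [P2→S gives 7>5]
(A,Q,X): not NE [P2→R gives 8>7; P3→Z gives 9>6]
(A,Q,Y): not NE [P1→B gives 9>0; P2→S gives 8>6; P3→Z gives 9>1]
(A,Q,Z): not NE [P1→B gives 3>2; P2→S gives 7>0]
(A,Q,W): not NE [P2→S gives 7>0; P3→Z gives 9>0]
(A,R,X): not NE [P3→Z gives 5>2]
(A,R,Y): not NE [P1→B gives 9>6; P3→Z gives 5>0]
(A,R,Z): not NE [P1→B gives 9>8; P2→S gives 7>3]
(A,R,W): not NE [P1→B gives 3>2; P2→S gives 7>1; P3→Z gives 5>4]
(A,S,X): not NE [P1→B gives 7>2; P2→R gives 8>5; P3→Y gives 4>2]
(A,S,Y): NE
(A,S,Z): not NE [P3→Y gives 4>1]
(A,S,W): not NE [P3→Y gives 4>3]
(B,P,X): not NE [P1→A gives 4>0; P2→R gives 8>7; P3→Y gives 9>7]
(B,P,Y): not NE [P1→A gives 9>3]
(B,P,Z): not NE [P1→A gives 8>0; P3→Y gives 9>1]
(B,P,W): not NE [P1→A gives 9>8; P2→R gives 7>3; P3→Y gives 9>1]
(B,Q,X): not NE [P1→A gives 9>4; P2→R gives 8>4]
(B,Q,Y): not NE [P2→P gives 9>5; P3→W gives 7>3]
(B,Q,Z): not NE [P2→P gives 9>6]
(B,Q,W): not NE [P1→A gives 3>0; P2→R gives 7>4]
(B,R,X): not NE [P1→A gives 7>2; P3→W gives 8>7]
(B,R,Y): not NE [P2→P gives 9>8; P3→W gives 8>0]
(B,R,Z): not NE [P2→P gives 9>1; P3→W gives 8>4]
(B,R,W): NE
(B,S,X): not NE [P2→R gives 8>3; P3→Y gives 8>7]
(B,S,Y): not NE [P2→P gives 9>7]
(B,S,Z): not NE [P2→P gives 9>5; P3→Y gives 8>5]
(B,S,W): not NE [P2→R gives 7>1; P3→Y gives 8>1]

Nash profiles: (A,S,Y), (B,R,W)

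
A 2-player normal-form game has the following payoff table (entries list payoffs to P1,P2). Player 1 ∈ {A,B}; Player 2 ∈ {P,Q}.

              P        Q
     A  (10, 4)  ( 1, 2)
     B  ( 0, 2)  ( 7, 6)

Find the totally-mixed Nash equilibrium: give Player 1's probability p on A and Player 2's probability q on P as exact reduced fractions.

P1 indiff ⇒ q·10+(1-q)·1 = q·0+(1-q)·7 ⇒ q(10) = (1-q)(6) ⇒ q = 3/8
P2 indiff ⇒ p·4+(1-p)·2 = p·2+(1-p)·6 ⇒ p(2) = (1-p)(4) ⇒ p = 2/3

p=2/3, q=3/8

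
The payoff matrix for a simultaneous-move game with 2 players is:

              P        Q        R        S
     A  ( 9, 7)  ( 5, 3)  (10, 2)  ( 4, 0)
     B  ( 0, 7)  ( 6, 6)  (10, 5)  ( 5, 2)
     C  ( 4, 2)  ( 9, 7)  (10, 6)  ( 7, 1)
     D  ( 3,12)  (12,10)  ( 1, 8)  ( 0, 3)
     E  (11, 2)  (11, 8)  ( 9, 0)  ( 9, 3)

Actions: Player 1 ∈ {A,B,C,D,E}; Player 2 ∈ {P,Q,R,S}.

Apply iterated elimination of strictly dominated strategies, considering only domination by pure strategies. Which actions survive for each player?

P2 drop R (Q beats it: A:3>2 B:6>5 C:7>6 D:10>8 E:8>0)
P1 drop A (E beats it: P:11>9 Q:11>5 S:9>4)
P1 drop B (C beats it: P:4>0 Q:9>6 S:7>5)
P1 drop C (E beats it: P:11>4 Q:11>9 S:9>7)
P2 drop S (Q beats it: D:10>3 E:8>3)
P1→{D,E} P2→{P,Q}

IESDS → P1:{D,E} P2:{P,Q}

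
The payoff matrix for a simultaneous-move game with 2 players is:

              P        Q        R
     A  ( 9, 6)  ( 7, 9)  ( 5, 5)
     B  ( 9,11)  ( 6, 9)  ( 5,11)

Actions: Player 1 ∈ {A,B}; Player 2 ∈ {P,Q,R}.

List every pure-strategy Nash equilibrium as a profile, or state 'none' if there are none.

Nash profiles: (A,Q), (B,P), (B,R)

(A,P): not NE [P2→Q gives 9>6]
(A,Q): NE
(A,R): not NE [P2→Q gives 9>5]
(B,P): NE
(B,Q): not NE [P1→A gives 7>6; P2→R gives 11>9]
(B,R): NE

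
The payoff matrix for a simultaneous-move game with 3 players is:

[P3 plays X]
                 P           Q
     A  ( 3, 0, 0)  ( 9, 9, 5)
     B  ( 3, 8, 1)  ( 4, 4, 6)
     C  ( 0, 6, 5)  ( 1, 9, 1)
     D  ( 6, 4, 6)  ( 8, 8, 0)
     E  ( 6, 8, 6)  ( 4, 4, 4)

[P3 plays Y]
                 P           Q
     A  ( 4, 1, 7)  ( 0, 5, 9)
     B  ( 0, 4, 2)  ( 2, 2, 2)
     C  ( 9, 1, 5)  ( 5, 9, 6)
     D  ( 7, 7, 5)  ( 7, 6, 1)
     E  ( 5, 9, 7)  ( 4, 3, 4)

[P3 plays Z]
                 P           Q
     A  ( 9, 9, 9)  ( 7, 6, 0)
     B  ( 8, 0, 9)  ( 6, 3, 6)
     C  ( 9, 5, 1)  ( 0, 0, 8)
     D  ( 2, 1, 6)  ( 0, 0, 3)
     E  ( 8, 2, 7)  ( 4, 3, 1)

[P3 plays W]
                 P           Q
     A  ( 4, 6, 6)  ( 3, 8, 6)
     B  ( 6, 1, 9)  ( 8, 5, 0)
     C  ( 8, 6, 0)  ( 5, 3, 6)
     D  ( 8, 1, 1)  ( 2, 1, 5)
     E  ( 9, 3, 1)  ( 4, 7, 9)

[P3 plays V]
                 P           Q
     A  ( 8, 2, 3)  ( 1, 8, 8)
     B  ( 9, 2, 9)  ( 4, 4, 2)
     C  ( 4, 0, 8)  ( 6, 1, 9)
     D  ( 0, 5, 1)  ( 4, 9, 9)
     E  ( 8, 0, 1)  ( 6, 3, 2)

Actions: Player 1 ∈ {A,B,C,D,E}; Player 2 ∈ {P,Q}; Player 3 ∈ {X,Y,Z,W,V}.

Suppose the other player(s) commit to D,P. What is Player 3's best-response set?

argmax u_3 = {X,Z}

u_3(X vs D,P) = 6
u_3(Y vs D,P) = 5
u_3(Z vs D,P) = 6
u_3(W vs D,P) = 1
u_3(V vs D,P) = 1
max payoff 6 at {X,Z}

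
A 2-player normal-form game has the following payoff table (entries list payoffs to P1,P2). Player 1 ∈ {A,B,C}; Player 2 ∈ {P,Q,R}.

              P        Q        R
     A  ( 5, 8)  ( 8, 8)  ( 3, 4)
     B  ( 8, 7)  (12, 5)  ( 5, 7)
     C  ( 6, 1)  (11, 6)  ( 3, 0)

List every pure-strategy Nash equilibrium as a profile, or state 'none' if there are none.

(A,P): not NE [P1→B gives 8>5]
(A,Q): not NE [P1→B gives 12>8]
(A,R): not NE [P1→B gives 5>3; P2→Q gives 8>4]
(B,P): NE
(B,Q): not NE [P2→R gives 7>5]
(B,R): NE
(C,P): not NE [P1→B gives 8>6; P2→Q gives 6>1]
(C,Q): not NE [P1→B gives 12>11]
(C,R): not NE [P1→B gives 5>3; P2→Q gives 6>0]

Nash profiles: (B,P), (B,R)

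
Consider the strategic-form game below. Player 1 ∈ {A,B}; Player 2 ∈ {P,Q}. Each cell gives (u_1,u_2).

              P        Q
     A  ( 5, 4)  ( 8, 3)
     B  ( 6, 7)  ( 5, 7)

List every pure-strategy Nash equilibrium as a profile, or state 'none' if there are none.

Nash profiles: (B,P)

(A,P): not NE [P1→B gives 6>5]
(A,Q): not NE [P2→P gives 4>3]
(B,P): NE
(B,Q): not NE [P1→A gives 8>5]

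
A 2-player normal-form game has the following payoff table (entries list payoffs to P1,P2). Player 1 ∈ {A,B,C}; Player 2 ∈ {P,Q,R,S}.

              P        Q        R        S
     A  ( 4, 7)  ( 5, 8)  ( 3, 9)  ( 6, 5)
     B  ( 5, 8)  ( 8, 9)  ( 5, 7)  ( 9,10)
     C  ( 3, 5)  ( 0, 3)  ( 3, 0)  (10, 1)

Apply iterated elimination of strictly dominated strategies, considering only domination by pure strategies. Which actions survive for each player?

P1 drop A (B beats it: P:5>4 Q:8>5 R:5>3 S:9>6)
P2 drop R (P beats it: B:8>7 C:5>0)
P1→{B,C} P2→{P,Q,S}

IESDS → P1:{B,C} P2:{P,Q,S}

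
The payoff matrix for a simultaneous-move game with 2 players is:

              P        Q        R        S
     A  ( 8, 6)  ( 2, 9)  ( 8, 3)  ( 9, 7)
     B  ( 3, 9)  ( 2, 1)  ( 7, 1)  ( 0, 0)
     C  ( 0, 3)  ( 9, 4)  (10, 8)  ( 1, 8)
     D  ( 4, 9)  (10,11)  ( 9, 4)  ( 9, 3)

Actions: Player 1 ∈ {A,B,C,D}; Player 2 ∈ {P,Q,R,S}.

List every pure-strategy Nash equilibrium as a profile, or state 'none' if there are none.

(A,P): not NE [P2→Q gives 9>6]
(A,Q): not NE [P1→D gives 10>2]
(A,R): not NE [P1→C gives 10>8; P2→Q gives 9>3]
(A,S): not NE [P2→Q gives 9>7]
(B,P): not NE [P1→A gives 8>3]
(B,Q): not NE [P1→D gives 10>2; P2→P gives 9>1]
(B,R): not NE [P1→C gives 10>7; P2→P gives 9>1]
(B,S): not NE [P1→D gives 9>0; P2→P gives 9>0]
(C,P): not NE [P1→A gives 8>0; P2→S gives 8>3]
(C,Q): not NE [P1→D gives 10>9; P2→S gives 8>4]
(C,R): NE
(C,S): not NE [P1→D gives 9>1]
(D,P): not NE [P1→A gives 8>4; P2→Q gives 11>9]
(D,Q): NE
(D,R): not NE [P1→C gives 10>9; P2→Q gives 11>4]
(D,S): not NE [P2→Q gives 11>3]

Nash profiles: (C,R), (D,Q)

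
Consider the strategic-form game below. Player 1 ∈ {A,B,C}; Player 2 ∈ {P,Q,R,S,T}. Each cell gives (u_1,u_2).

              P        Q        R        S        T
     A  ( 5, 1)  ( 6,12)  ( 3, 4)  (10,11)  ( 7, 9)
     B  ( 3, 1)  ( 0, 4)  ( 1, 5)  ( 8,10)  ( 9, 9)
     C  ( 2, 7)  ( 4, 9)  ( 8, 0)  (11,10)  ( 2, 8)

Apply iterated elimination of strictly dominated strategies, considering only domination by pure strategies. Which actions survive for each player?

Remaining: P1:{A,C} P2:{Q,S}

P2 drop P (Q beats it: A:12>1 B:4>1 C:9>7)
P2 drop R (S beats it: A:11>4 B:10>5 C:10>0)
P2 drop T (S beats it: A:11>9 B:10>9 C:10>8)
P1 drop B (A beats it: Q:6>0 S:10>8)
P1→{A,C} P2→{Q,S}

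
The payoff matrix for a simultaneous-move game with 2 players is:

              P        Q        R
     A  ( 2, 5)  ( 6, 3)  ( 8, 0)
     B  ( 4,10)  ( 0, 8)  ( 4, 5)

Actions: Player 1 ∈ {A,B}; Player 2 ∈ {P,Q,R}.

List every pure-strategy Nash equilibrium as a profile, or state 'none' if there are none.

(A,P): not NE [P1→B gives 4>2]
(A,Q): not NE [P2→P gives 5>3]
(A,R): not NE [P2→P gives 5>0]
(B,P): NE
(B,Q): not NE [P1→A gives 6>0; P2→P gives 10>8]
(B,R): not NE [P1→A gives 8>4; P2→P gives 10>5]

NE set: (B,P)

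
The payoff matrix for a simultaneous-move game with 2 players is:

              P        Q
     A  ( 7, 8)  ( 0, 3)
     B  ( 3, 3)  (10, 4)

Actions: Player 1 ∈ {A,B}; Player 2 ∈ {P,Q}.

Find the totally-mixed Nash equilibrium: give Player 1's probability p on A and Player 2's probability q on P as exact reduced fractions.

P1 indiff ⇒ q·7+(1-q)·0 = q·3+(1-q)·10 ⇒ q(4) = (1-q)(10) ⇒ q = 5/7
P2 indiff ⇒ p·8+(1-p)·3 = p·3+(1-p)·4 ⇒ p(5) = (1-p)(1) ⇒ p = 1/6

p=1/6, q=5/7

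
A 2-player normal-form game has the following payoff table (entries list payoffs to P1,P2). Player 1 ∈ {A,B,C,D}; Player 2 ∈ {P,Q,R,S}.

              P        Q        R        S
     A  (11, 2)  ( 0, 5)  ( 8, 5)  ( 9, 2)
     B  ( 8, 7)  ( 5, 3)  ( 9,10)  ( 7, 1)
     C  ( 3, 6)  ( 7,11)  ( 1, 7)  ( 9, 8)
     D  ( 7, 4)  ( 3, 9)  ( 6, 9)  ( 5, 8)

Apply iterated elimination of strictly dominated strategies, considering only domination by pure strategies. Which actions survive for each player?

Remaining: P1:{B,C} P2:{Q,R}

P1 drop D (B beats it: P:8>7 Q:5>3 R:9>6 S:7>5)
P2 drop P (R beats it: A:5>2 B:10>7 C:7>6)
P2 drop S (Q beats it: A:5>2 B:3>1 C:11>8)
P1 drop A (B beats it: Q:5>0 R:9>8)
P1→{B,C} P2→{Q,R}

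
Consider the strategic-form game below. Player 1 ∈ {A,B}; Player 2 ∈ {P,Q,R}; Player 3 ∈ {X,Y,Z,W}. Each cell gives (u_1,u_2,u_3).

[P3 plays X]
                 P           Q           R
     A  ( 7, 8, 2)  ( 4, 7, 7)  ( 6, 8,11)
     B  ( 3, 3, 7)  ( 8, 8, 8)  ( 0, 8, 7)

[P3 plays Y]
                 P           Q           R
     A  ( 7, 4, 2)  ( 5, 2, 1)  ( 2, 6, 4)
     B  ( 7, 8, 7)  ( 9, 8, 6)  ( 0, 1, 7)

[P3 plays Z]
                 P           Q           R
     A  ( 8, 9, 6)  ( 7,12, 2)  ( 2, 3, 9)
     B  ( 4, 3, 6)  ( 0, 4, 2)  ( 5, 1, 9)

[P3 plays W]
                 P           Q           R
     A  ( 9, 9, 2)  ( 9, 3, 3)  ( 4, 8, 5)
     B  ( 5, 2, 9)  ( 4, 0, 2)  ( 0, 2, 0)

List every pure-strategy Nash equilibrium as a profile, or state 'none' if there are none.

NE set: (A,R,X), (B,Q,X)

(A,P,X): not NE [P3→Z gives 6>2]
(A,P,Y): not NE [P2→R gives 6>4; P3→Z gives 6>2]
(A,P,Z): not NE [P2→Q gives 12>9]
(A,P,W): not NE [P3→Z gives 6>2]
(A,Q,X): not NE [P1→B gives 8>4; P2→R gives 8>7]
(A,Q,Y): not NE [P1→B gives 9>5; P2→R gives 6>2; P3→X gives 7>1]
(A,Q,Z): not NE [P3→X gives 7>2]
(A,Q,W): not NE [P2→P gives 9>3; P3→X gives 7>3]
(A,R,X): NE
(A,R,Y): not NE [P3→X gives 11>4]
(A,R,Z): not NE [P1→B gives 5>2; P2→Q gives 12>3; P3→X gives 11>9]
(A,R,W): not NE [P2→P gives 9>8; P3→X gives 11>5]
(B,P,X): not NE [P1→A gives 7>3; P2→R gives 8>3; P3→W gives 9>7]
(B,P,Y): not NE [P3→W gives 9>7]
(B,P,Z): not NE [P1→A gives 8>4; P2→Q gives 4>3; P3→W gives 9>6]
(B,P,W): not NE [P1→A gives 9>5]
(B,Q,X): NE
(B,Q,Y): not NE [P3→X gives 8>6]
(B,Q,Z): not NE [P1→A gives 7>0; P3→X gives 8>2]
(B,Q,W): not NE [P1→A gives 9>4; P2→R gives 2>0; P3→X gives 8>2]
(B,R,X): not NE [P1→A gives 6>0; P3→Z gives 9>7]
(B,R,Y): not NE [P1→A gives 2>0; P2→Q gives 8>1; P3→Z gives 9>7]
(B,R,Z): not NE [P2→Q gives 4>1]
(B,R,W): not NE [P1→A gives 4>0; P3→Z gives 9>0]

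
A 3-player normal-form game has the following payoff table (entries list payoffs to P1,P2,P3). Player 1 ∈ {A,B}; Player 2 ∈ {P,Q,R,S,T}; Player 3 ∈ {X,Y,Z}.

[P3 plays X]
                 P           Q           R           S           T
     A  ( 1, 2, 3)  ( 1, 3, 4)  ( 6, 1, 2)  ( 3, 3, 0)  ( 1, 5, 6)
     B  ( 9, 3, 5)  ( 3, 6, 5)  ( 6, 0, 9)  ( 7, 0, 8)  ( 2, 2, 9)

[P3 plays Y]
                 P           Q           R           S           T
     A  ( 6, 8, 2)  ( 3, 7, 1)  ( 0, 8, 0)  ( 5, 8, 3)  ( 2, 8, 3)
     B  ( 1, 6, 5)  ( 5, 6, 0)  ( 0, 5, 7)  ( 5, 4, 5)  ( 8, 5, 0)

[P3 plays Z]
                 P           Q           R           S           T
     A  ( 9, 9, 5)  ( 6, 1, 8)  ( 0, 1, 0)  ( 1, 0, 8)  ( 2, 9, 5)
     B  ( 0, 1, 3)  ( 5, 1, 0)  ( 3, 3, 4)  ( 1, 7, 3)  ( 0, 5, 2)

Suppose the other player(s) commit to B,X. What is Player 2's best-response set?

u_2(P vs B,X) = 3
u_2(Q vs B,X) = 6
u_2(R vs B,X) = 0
u_2(S vs B,X) = 0
u_2(T vs B,X) = 2
max payoff 6 at {Q}

argmax u_2 = {Q}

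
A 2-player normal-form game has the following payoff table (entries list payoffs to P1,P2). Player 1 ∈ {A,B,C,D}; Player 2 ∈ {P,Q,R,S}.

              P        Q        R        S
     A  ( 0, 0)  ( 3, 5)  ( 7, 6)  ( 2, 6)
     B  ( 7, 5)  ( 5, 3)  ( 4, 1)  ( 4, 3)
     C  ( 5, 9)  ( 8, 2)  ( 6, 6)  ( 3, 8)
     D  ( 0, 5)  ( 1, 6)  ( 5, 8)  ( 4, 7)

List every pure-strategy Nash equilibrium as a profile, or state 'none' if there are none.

(A,P): not NE [P1→B gives 7>0; P2→S gives 6>0]
(A,Q): not NE [P1→C gives 8>3; P2→S gives 6>5]
(A,R): NE
(A,S): not NE [P1→D gives 4>2]
(B,P): NE
(B,Q): not NE [P1→C gives 8>5; P2→P gives 5>3]
(B,R): not NE [P1→A gives 7>4; P2→P gives 5>1]
(B,S): not NE [P2→P gives 5>3]
(C,P): not NE [P1→B gives 7>5]
(C,Q): not NE [P2→P gives 9>2]
(C,R): not NE [P1→A gives 7>6; P2→P gives 9>6]
(C,S): not NE [P1→D gives 4>3; P2→P gives 9>8]
(D,P): not NE [P1→B gives 7>0; P2→R gives 8>5]
(D,Q): not NE [P1→C gives 8>1; P2→R gives 8>6]
(D,R): not NE [P1→A gives 7>5]
(D,S): not NE [P2→R gives 8>7]

Nash profiles: (A,R), (B,P)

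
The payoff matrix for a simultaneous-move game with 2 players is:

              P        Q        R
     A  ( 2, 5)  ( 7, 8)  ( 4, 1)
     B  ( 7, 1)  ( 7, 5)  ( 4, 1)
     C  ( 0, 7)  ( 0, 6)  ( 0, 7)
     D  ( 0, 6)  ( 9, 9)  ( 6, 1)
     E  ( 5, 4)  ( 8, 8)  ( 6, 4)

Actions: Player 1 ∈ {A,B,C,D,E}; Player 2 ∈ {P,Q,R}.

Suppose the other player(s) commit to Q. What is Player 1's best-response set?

BR_1 = {D}

u_1(A vs Q) = 7
u_1(B vs Q) = 7
u_1(C vs Q) = 0
u_1(D vs Q) = 9
u_1(E vs Q) = 8
max payoff 9 at {D}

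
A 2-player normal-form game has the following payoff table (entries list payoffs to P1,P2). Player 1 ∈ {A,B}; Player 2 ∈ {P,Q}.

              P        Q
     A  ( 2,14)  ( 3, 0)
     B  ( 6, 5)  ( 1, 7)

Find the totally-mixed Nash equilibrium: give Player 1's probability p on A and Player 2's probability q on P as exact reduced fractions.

P1 indiff ⇒ q·2+(1-q)·3 = q·6+(1-q)·1 ⇒ q(-4) = (1-q)(-2) ⇒ q = 1/3
P2 indiff ⇒ p·14+(1-p)·5 = p·0+(1-p)·7 ⇒ p(14) = (1-p)(2) ⇒ p = 1/8

P1 mixes 1/8 on A; P2 mixes 1/3 on P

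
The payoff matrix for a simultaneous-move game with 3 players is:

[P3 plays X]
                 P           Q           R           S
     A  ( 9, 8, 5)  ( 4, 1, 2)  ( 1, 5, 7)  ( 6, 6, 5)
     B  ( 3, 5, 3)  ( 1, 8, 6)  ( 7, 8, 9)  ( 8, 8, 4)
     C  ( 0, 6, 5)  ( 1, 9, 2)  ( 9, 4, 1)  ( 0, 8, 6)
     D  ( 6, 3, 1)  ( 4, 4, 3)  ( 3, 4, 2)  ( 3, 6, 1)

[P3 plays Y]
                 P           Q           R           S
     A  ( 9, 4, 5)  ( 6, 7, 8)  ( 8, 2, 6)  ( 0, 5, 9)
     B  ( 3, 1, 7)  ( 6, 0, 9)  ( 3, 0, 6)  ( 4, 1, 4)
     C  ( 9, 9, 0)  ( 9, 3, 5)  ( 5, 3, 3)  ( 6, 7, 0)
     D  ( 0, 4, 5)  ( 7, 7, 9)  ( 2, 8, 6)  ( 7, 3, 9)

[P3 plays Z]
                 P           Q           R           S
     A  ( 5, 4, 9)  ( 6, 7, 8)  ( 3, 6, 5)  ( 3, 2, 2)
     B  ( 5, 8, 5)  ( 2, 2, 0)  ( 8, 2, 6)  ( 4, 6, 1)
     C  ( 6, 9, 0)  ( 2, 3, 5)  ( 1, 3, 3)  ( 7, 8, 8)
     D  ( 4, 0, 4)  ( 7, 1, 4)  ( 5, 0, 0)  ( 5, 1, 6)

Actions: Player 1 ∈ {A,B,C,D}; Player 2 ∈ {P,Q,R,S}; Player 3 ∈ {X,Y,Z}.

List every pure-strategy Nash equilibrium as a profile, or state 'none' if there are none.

(A,P,X): not NE [P3→Z gives 9>5]
(A,P,Y): not NE [P2→Q gives 7>4; P3→Z gives 9>5]
(A,P,Z): not NE [P1→C gives 6>5; P2→Q gives 7>4]
(A,Q,X): not NE [P2→P gives 8>1; P3→Z gives 8>2]
(A,Q,Y): not NE [P1→C gives 9>6]
(A,Q,Z): not NE [P1→D gives 7>6]
(A,R,X): not NE [P1→C gives 9>1; P2→P gives 8>5]
(A,R,Y): not NE [P2→Q gives 7>2; P3→X gives 7>6]
(A,R,Z): not NE [P1→B gives 8>3; P2→Q gives 7>6; P3→X gives 7>5]
(A,S,X): not NE [P1→B gives 8>6; P2→P gives 8>6; P3→Y gives 9>5]
(A,S,Y): not NE [P1→D gives 7>0; P2→Q gives 7>5]
(A,S,Z): not NE [P1→C gives 7>3; P2→Q gives 7>2; P3→Y gives 9>2]
(B,P,X): not NE [P1→A gives 9>3; P2→S gives 8>5; P3→Y gives 7>3]
(B,P,Y): not NE [P1→C gives 9>3]
(B,P,Z): not NE [P1→C gives 6>5; P3→Y gives 7>5]
(B,Q,X): not NE [P1→D gives 4>1; P3→Y gives 9>6]
(B,Q,Y): not NE [P1→C gives 9>6; P2→S gives 1>0]
(B,Q,Z): not NE [P1→D gives 7>2; P2→P gives 8>2; P3→Y gives 9>0]
(B,R,X): not NE [P1→C gives 9>7]
(B,R,Y): not NE [P1→A gives 8>3; P2→S gives 1>0; P3→X gives 9>6]
(B,R,Z): not NE [P2→P gives 8>2; P3→X gives 9>6]
(B,S,X): NE
(B,S,Y): not NE [P1→D gives 7>4]
(B,S,Z): not NE [P1→C gives 7>4; P2→P gives 8>6; P3→Y gives 4>1]
(C,P,X): not NE [P1→A gives 9>0; P2→Q gives 9>6]
(C,P,Y): not NE [P3→X gives 5>0]
(C,P,Z): not NE [P3→X gives 5>0]
(C,Q,X): not NE [P1→D gives 4>1; P3→Z gives 5>2]
(C,Q,Y): not NE [P2→P gives 9>3]
(C,Q,Z): not NE [P1→D gives 7>2; P2→P gives 9>3]
(C,R,X): not NE [P2→Q gives 9>4; P3→Z gives 3>1]
(C,R,Y): not NE [P1→A gives 8>5; P2→P gives 9>3]
(C,R,Z): not NE [P1→B gives 8>1; P2→P gives 9>3]
(C,S,X): not NE [P1→B gives 8>0; P2→Q gives 9>8; P3→Z gives 8>6]
(C,S,Y): not NE [P1→D gives 7>6; P2→P gives 9>7; P3→Z gives 8>0]
(C,S,Z): not NE [P2→P gives 9>8]
(D,P,X): not NE [P1→A gives 9>6; P2→S gives 6>3; P3→Y gives 5>1]
(D,P,Y): not NE [P1→C gives 9>0; P2→R gives 8>4]
(D,P,Z): not NE [P1→C gives 6>4; P2→S gives 1>0; P3→Y gives 5>4]
(D,Q,X): not NE [P2→S gives 6>4; P3→Y gives 9>3]
(D,Q,Y): not NE [P1→C gives 9>7; P2→R gives 8>7]
(D,Q,Z): not NE [P3→Y gives 9>4]
(D,R,X): not NE [P1→C gives 9>3; P2→S gives 6>4; P3→Y gives 6>2]
(D,R,Y): not NE [P1→A gives 8>2]
(D,R,Z): not NE [P1→B gives 8>5; P2→S gives 1>0; P3→Y gives 6>0]
(D,S,X): not NE [P1→B gives 8>3; P3→Y gives 9>1]
(D,S,Y): not NE [P2→R gives 8>3]
(D,S,Z): not NE [P1→C gives 7>5; P3→Y gives 9>6]

NE set: (B,S,X)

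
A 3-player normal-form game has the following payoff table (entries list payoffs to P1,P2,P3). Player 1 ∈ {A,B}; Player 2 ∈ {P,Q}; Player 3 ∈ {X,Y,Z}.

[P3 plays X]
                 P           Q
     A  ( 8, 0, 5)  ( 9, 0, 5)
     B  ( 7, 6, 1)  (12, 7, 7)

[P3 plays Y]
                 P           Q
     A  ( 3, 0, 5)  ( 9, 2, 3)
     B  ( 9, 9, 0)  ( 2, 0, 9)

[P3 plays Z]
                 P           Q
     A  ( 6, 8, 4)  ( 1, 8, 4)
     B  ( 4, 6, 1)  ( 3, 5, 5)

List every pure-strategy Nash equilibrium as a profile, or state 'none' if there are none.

Nash profiles: (A,P,X)

(A,P,X): NE
(A,P,Y): not NE [P1→B gives 9>3; P2→Q gives 2>0]
(A,P,Z): not NE [P3→Y gives 5>4]
(A,Q,X): not NE [P1→B gives 12>9]
(A,Q,Y): not NE [P3→X gives 5>3]
(A,Q,Z): not NE [P1→B gives 3>1; P3→X gives 5>4]
(B,P,X): not NE [P1→A gives 8>7; P2→Q gives 7>6]
(B,P,Y): not NE [P3→Z gives 1>0]
(B,P,Z): not NE [P1→A gives 6>4]
(B,Q,X): not NE [P3→Y gives 9>7]
(B,Q,Y): not NE [P1→A gives 9>2; P2→P gives 9>0]
(B,Q,Z): not NE [P2→P gives 6>5; P3→Y gives 9>5]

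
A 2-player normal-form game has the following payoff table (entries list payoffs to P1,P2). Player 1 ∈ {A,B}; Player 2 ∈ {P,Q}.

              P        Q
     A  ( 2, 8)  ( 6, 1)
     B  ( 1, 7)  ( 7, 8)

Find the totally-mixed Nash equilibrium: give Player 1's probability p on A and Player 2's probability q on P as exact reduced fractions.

p=1/8, q=1/2

P1 indiff ⇒ q·2+(1-q)·6 = q·1+(1-q)·7 ⇒ q(1) = (1-q)(1) ⇒ q = 1/2
P2 indiff ⇒ p·8+(1-p)·7 = p·1+(1-p)·8 ⇒ p(7) = (1-p)(1) ⇒ p = 1/8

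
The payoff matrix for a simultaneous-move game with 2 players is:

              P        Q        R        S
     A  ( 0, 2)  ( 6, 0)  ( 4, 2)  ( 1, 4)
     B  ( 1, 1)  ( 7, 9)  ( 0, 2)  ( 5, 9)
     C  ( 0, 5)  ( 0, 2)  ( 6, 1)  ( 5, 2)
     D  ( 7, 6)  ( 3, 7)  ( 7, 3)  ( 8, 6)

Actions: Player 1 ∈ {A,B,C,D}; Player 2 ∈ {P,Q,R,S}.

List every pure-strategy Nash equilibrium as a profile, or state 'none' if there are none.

(A,P): not NE [P1→D gives 7>0; P2→S gives 4>2]
(A,Q): not NE [P1→B gives 7>6; P2→S gives 4>0]
(A,R): not NE [P1→D gives 7>4; P2→S gives 4>2]
(A,S): not NE [P1→D gives 8>1]
(B,P): not NE [P1→D gives 7>1; P2→S gives 9>1]
(B,Q): NE
(B,R): not NE [P1→D gives 7>0; P2→S gives 9>2]
(B,S): not NE [P1→D gives 8>5]
(C,P): not NE [P1→D gives 7>0]
(C,Q): not NE [P1→B gives 7>0; P2→P gives 5>2]
(C,R): not NE [P1→D gives 7>6; P2→P gives 5>1]
(C,S): not NE [P1→D gives 8>5; P2→P gives 5>2]
(D,P): not NE [P2→Q gives 7>6]
(D,Q): not NE [P1→B gives 7>3]
(D,R): not NE [P2→Q gives 7>3]
(D,S): not NE [P2→Q gives 7>6]

NE set: (B,Q)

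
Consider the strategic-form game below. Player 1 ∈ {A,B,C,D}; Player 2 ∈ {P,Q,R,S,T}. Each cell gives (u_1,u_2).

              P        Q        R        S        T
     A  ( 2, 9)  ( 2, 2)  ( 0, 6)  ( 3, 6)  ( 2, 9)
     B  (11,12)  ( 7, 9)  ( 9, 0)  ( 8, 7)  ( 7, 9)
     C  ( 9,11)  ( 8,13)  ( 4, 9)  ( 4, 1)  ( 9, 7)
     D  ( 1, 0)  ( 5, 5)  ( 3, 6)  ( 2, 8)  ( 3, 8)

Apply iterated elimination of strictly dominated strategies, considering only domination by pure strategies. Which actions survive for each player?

Remaining: P1:{B,C} P2:{P,Q}

P1 drop A (B beats it: P:11>2 Q:7>2 R:9>0 S:8>3 T:7>2)
P1 drop D (B beats it: P:11>1 Q:7>5 R:9>3 S:8>2 T:7>3)
P2 drop R (P beats it: B:12>0 C:11>9)
P2 drop S (P beats it: B:12>7 C:11>1)
P2 drop T (P beats it: B:12>9 C:11>7)
P1→{B,C} P2→{P,Q}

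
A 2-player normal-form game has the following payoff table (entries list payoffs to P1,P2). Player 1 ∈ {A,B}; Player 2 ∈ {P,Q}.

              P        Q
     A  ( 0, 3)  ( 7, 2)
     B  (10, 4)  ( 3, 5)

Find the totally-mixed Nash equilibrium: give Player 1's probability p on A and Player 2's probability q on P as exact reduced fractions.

(p,q) = (1/2, 2/7)

P1 indiff ⇒ q·0+(1-q)·7 = q·10+(1-q)·3 ⇒ q(-10) = (1-q)(-4) ⇒ q = 2/7
P2 indiff ⇒ p·3+(1-p)·4 = p·2+(1-p)·5 ⇒ p(1) = (1-p)(1) ⇒ p = 1/2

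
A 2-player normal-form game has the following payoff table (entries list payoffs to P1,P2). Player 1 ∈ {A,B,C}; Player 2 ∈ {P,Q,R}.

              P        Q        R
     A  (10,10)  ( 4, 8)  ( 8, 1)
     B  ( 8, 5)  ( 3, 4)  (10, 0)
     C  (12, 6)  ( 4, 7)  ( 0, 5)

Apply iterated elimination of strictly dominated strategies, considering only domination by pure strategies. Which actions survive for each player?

P2 drop R (P beats it: A:10>1 B:5>0 C:6>5)
P1 drop B (A beats it: P:10>8 Q:4>3)
P1→{A,C} P2→{P,Q}

IESDS → P1:{A,C} P2:{P,Q}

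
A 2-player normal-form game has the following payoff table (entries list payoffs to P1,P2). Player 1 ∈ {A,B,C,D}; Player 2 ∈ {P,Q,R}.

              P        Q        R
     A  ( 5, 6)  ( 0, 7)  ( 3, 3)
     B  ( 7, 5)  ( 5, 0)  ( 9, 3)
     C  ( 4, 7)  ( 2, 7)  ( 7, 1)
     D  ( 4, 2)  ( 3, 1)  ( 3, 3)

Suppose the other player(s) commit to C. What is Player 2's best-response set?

BR_2 = {P,Q}

u_2(P vs C) = 7
u_2(Q vs C) = 7
u_2(R vs C) = 1
max payoff 7 at {P,Q}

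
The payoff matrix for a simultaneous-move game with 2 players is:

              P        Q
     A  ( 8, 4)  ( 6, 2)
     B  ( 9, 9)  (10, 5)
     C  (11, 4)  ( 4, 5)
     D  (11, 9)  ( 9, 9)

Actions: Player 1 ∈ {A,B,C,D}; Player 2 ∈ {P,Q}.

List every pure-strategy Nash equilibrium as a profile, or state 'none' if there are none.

(A,P): not NE [P1→D gives 11>8]
(A,Q): not NE [P1→B gives 10>6; P2→P gives 4>2]
(B,P): not NE [P1→D gives 11>9]
(B,Q): not NE [P2→P gives 9>5]
(C,P): not NE [P2→Q gives 5>4]
(C,Q): not NE [P1→B gives 10>4]
(D,P): NE
(D,Q): not NE [P1→B gives 10>9]

NE set: (D,P)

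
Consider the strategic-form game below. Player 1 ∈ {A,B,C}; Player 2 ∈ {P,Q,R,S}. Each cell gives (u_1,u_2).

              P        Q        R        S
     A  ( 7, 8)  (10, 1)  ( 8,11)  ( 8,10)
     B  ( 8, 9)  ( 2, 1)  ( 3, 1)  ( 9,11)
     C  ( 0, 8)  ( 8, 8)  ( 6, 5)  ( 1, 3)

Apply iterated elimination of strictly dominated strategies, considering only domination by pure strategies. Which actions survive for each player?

IESDS → P1:{A,B} P2:{R,S}

P1 drop C (A beats it: P:7>0 Q:10>8 R:8>6 S:8>1)
P2 drop P (S beats it: A:10>8 B:11>9)
P2 drop Q (S beats it: A:10>1 B:11>1)
P1→{A,B} P2→{R,S}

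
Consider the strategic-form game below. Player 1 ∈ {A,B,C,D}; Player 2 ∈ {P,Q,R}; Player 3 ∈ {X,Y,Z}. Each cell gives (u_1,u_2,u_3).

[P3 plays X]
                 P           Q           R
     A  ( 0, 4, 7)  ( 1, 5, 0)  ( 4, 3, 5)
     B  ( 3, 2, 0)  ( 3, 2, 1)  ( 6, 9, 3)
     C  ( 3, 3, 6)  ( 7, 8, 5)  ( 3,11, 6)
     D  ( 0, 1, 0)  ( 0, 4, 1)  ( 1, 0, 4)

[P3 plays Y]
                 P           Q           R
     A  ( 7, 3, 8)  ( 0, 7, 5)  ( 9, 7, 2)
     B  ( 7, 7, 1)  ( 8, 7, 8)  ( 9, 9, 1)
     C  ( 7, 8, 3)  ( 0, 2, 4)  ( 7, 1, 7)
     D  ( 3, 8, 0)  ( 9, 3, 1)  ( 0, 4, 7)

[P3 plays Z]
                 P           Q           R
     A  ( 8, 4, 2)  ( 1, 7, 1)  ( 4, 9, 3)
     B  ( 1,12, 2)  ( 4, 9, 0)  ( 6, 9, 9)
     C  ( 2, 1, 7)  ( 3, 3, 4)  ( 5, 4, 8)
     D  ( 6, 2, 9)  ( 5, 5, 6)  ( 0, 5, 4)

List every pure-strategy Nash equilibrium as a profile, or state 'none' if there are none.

(A,P,X): not NE [P1→C gives 3>0; P2→Q gives 5>4; P3→Y gives 8>7]
(A,P,Y): not NE [P2→R gives 7>3]
(A,P,Z): not NE [P2→R gives 9>4; P3→Y gives 8>2]
(A,Q,X): not NE [P1→C gives 7>1; P3→Y gives 5>0]
(A,Q,Y): not NE [P1→D gives 9>0]
(A,Q,Z): not NE [P1→D gives 5>1; P2→R gives 9>7; P3→Y gives 5>1]
(A,R,X): not NE [P1→B gives 6>4; P2→Q gives 5>3]
(A,R,Y): not NE [P3→X gives 5>2]
(A,R,Z): not NE [P1→B gives 6>4; P3→X gives 5>3]
(B,P,X): not NE [P2→R gives 9>2; P3→Z gives 2>0]
(B,P,Y): not NE [P2→R gives 9>7; P3→Z gives 2>1]
(B,P,Z): not NE [P1→A gives 8>1]
(B,Q,X): not NE [P1→C gives 7>3; P2→R gives 9>2; P3→Y gives 8>1]
(B,Q,Y): not NE [P1→D gives 9>8; P2→R gives 9>7]
(B,Q,Z): not NE [P1→D gives 5>4; P2→P gives 12>9; P3→Y gives 8>0]
(B,R,X): not NE [P3→Z gives 9>3]
(B,R,Y): not NE [P3→Z gives 9>1]
(B,R,Z): not NE [P2→P gives 12>9]
(C,P,X): not NE [P2→R gives 11>3; P3→Z gives 7>6]
(C,P,Y): not NE [P3→Z gives 7>3]
(C,P,Z): not NE [P1→A gives 8>2; P2→R gives 4>1]
(C,Q,X): not NE [P2→R gives 11>8]
(C,Q,Y): not NE [P1→D gives 9>0; P2→P gives 8>2; P3→X gives 5>4]
(C,Q,Z): not NE [P1→D gives 5>3; P2→R gives 4>3; P3→X gives 5>4]
(C,R,X): not NE [P1→B gives 6>3; P3→Z gives 8>6]
(C,R,Y): not NE [P1→B gives 9>7; P2→P gives 8>1; P3→Z gives 8>7]
(C,R,Z): not NE [P1→B gives 6>5]
(D,P,X): not NE [P1→C gives 3>0; P2→Q gives 4>1; P3→Z gives 9>0]
(D,P,Y): not NE [P1→C gives 7>3; P3→Z gives 9>0]
(D,P,Z): not NE [P1→A gives 8>6; P2→R gives 5>2]
(D,Q,X): not NE [P1→C gives 7>0; P3→Z gives 6>1]
(D,Q,Y): not NE [P2→P gives 8>3; P3→Z gives 6>1]
(D,Q,Z): NE
(D,R,X): not NE [P1→B gives 6>1; P2→Q gives 4>0; P3→Y gives 7>4]
(D,R,Y): not NE [P1→B gives 9>0; P2→P gives 8>4]
(D,R,Z): not NE [P1→B gives 6>0; P3→Y gives 7>4]

PSNE = {(D,Q,Z)}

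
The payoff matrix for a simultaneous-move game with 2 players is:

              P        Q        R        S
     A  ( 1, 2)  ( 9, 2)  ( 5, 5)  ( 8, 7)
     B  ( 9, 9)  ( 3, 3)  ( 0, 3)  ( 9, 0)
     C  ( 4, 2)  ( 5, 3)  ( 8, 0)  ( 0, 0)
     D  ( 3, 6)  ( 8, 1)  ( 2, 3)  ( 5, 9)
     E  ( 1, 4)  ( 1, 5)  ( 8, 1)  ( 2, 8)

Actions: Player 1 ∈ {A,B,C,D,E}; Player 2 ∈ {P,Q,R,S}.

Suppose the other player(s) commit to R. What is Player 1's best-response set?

u_1(A vs R) = 5
u_1(B vs R) = 0
u_1(C vs R) = 8
u_1(D vs R) = 2
u_1(E vs R) = 8
max payoff 8 at {C,E}

argmax u_1 = {C,E}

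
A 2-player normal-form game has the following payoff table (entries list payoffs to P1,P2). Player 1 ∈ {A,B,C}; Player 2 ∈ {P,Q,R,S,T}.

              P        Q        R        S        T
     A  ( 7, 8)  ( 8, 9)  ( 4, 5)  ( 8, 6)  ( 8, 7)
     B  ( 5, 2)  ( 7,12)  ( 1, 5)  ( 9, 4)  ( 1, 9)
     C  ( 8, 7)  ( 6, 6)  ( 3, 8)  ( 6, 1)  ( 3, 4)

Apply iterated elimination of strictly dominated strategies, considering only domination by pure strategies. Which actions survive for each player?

Survivors P1:{A,C} P2:{P,Q,R}

P2 drop S (Q beats it: A:9>6 B:12>4 C:6>1)
P1 drop B (A beats it: P:7>5 Q:8>7 R:4>1 T:8>1)
P2 drop T (P beats it: A:8>7 C:7>4)
P1→{A,C} P2→{P,Q,R}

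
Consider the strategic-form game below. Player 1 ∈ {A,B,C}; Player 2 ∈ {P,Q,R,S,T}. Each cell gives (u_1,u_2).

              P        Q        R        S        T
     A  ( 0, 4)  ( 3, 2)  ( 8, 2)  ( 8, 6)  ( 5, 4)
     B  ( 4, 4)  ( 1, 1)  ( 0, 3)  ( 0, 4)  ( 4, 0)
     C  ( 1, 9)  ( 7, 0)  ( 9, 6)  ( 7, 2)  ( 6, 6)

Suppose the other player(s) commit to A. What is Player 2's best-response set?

u_2(P vs A) = 4
u_2(Q vs A) = 2
u_2(R vs A) = 2
u_2(S vs A) = 6
u_2(T vs A) = 4
max payoff 6 at {S}

P2 best: {S}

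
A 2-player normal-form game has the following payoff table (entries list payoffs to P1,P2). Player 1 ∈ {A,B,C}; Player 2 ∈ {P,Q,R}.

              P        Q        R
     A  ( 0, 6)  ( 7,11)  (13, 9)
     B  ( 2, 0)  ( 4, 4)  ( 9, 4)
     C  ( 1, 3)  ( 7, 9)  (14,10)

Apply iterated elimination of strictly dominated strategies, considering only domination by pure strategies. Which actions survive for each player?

P2 drop P (Q beats it: A:11>6 B:4>0 C:9>3)
P1 drop B (A beats it: Q:7>4 R:13>9)
P1→{A,C} P2→{Q,R}

Remaining: P1:{A,C} P2:{Q,R}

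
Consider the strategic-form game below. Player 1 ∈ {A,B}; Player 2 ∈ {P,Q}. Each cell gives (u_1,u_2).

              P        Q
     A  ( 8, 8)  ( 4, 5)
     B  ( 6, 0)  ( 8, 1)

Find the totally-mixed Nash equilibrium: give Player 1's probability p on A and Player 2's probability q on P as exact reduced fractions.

(p,q) = (1/4, 2/3)

P1 indiff ⇒ q·8+(1-q)·4 = q·6+(1-q)·8 ⇒ q(2) = (1-q)(4) ⇒ q = 2/3
P2 indiff ⇒ p·8+(1-p)·0 = p·5+(1-p)·1 ⇒ p(3) = (1-p)(1) ⇒ p = 1/4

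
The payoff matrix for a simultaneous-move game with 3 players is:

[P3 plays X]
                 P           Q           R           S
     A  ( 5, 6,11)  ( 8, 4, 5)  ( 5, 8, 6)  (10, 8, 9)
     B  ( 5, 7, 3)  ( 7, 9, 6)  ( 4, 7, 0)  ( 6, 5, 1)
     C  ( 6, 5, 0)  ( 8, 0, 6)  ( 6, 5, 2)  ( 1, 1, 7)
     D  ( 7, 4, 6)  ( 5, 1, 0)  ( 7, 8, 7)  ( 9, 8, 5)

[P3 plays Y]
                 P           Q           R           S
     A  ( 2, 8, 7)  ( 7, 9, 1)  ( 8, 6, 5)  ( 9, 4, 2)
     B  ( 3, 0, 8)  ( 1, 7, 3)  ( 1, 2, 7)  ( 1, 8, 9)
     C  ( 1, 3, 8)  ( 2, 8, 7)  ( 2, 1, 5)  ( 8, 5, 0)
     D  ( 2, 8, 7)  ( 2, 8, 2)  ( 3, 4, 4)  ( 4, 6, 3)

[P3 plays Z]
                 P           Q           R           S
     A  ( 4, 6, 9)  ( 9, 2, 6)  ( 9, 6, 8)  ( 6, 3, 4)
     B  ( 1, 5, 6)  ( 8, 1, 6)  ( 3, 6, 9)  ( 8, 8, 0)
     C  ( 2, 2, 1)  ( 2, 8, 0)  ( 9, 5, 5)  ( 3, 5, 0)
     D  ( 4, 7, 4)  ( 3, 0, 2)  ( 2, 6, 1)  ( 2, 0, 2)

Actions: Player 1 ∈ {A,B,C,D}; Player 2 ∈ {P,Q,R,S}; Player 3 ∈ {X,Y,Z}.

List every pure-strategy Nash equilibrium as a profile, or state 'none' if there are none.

Nash profiles: (A,R,Z), (A,S,X), (D,R,X)

(A,P,X): not NE [P1→D gives 7>5; P2→S gives 8>6]
(A,P,Y): not NE [P1→B gives 3>2; P2→Q gives 9>8; P3→X gives 11>7]
(A,P,Z): not NE [P3→X gives 11>9]
(A,Q,X): not NE [P2→S gives 8>4; P3→Z gives 6>5]
(A,Q,Y): not NE [P3→Z gives 6>1]
(A,Q,Z): not NE [P2→R gives 6>2]
(A,R,X): not NE [P1→D gives 7>5; P3→Z gives 8>6]
(A,R,Y): not NE [P2→Q gives 9>6; P3→Z gives 8>5]
(A,R,Z): NE
(A,S,X): NE
(A,S,Y): not NE [P2→Q gives 9>4; P3→X gives 9>2]
(A,S,Z): not NE [P1→B gives 8>6; P2→R gives 6>3; P3→X gives 9>4]
(B,P,X): not NE [P1→D gives 7>5; P2→Q gives 9>7; P3→Y gives 8>3]
(B,P,Y): not NE [P2→S gives 8>0]
(B,P,Z): not NE [P1→D gives 4>1; P2→S gives 8>5; P3→Y gives 8>6]
(B,Q,X): not NE [P1→C gives 8>7]
(B,Q,Y): not NE [P1→A gives 7>1; P2→S gives 8>7; P3→Z gives 6>3]
(B,Q,Z): not NE [P1→A gives 9>8; P2→S gives 8>1]
(B,R,X): not NE [P1→D gives 7>4; P2→Q gives 9>7; P3→Z gives 9>0]
(B,R,Y): not NE [P1→A gives 8>1; P2→S gives 8>2; P3→Z gives 9>7]
(B,R,Z): not NE [P1→C gives 9>3; P2→S gives 8>6]
(B,S,X): not NE [P1→A gives 10>6; P2→Q gives 9>5; P3→Y gives 9>1]
(B,S,Y): not NE [P1→A gives 9>1]
(B,S,Z): not NE [P3→Y gives 9>0]
(C,P,X): not NE [P1→D gives 7>6; P3→Y gives 8>0]
(C,P,Y): not NE [P1→B gives 3>1; P2→Q gives 8>3]
(C,P,Z): not NE [P1→D gives 4>2; P2→Q gives 8>2; P3→Y gives 8>1]
(C,Q,X): not NE [P2→R gives 5>0; P3→Y gives 7>6]
(C,Q,Y): not NE [P1→A gives 7>2]
(C,Q,Z): not NE [P1→A gives 9>2; P3→Y gives 7>0]
(C,R,X): not NE [P1→D gives 7>6; P3→Z gives 5>2]
(C,R,Y): not NE [P1→A gives 8>2; P2→Q gives 8>1]
(C,R,Z): not NE [P2→Q gives 8>5]
(C,S,X): not NE [P1→A gives 10>1; P2→R gives 5>1]
(C,S,Y): not NE [P1→A gives 9>8; P2→Q gives 8>5; P3→X gives 7>0]
(C,S,Z): not NE [P1→B gives 8>3; P2→Q gives 8>5; P3→X gives 7>0]
(D,P,X): not NE [P2→S gives 8>4; P3→Y gives 7>6]
(D,P,Y): not NE [P1→B gives 3>2]
(D,P,Z): not NE [P3→Y gives 7>4]
(D,Q,X): not NE [P1→C gives 8>5; P2→S gives 8>1; P3→Z gives 2>0]
(D,Q,Y): not NE [P1→A gives 7>2]
(D,Q,Z): not NE [P1→A gives 9>3; P2→P gives 7>0]
(D,R,X): NE
(D,R,Y): not NE [P1→A gives 8>3; P2→Q gives 8>4; P3→X gives 7>4]
(D,R,Z): not NE [P1→C gives 9>2; P2→P gives 7>6; P3→X gives 7>1]
(D,S,X): not NE [P1→A gives 10>9]
(D,S,Y): not NE [P1→A gives 9>4; P2→Q gives 8>6; P3→X gives 5>3]
(D,S,Z): not NE [P1→B gives 8>2; P2→P gives 7>0; P3→X gives 5>2]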